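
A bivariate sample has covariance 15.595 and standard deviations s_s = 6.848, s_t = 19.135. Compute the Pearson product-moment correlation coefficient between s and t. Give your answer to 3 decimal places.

0.119

r = Cov(s,t) / (s_s · s_t) = 15.595 / (6.848 × 19.135)
  = 15.595 / 131.0365 ≈ 0.119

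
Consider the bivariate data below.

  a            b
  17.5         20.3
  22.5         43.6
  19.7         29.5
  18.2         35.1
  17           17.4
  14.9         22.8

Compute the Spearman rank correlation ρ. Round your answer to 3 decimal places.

Rank a: 3, 6, 5, 4, 2, 1
Rank b: 2, 6, 4, 5, 1, 3
d = rank(a) − rank(b): 1, 0, 1, -1, 1, -2; Σd² = 8
ρ = 1 − 6Σd² / [n(n²−1)] = 1 − 6×8 / (6×35) = 1 − 48/210 ≈ 0.771

0.771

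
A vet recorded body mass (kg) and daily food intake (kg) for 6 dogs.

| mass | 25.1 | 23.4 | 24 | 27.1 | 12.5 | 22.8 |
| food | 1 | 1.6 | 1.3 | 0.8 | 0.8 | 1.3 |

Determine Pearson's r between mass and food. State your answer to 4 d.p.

n = 6, Σx = 134.9, Σy = 6.8, Σx² = 3164.07, Σy² = 8.22, Σxy = 155.06
nΣxy − ΣxΣy = 930.36 − 917.32 = 13.04
nΣx² − (Σx)² = 18984.42 − 18198.01 = 786.41; nΣy² − (Σy)² = 49.32 − 46.24 = 3.08
r = 13.04 / √(786.41 × 3.08) = 13.04 / 49.2153 ≈ 0.2650

0.2650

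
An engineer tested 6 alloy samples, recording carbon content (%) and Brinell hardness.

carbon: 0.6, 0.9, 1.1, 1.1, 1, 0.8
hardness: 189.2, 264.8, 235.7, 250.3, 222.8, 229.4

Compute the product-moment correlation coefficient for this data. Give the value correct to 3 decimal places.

0.660

n = 6, Σx = 5.5, Σy = 1392.2, Σx² = 5.23, Σy² = 326384.46, Σxy = 1292.76
nΣxy − ΣxΣy = 7756.56 − 7657.1 = 99.46
nΣx² − (Σx)² = 31.38 − 30.25 = 1.13; nΣy² − (Σy)² = 1958306.76 − 1938220.84 = 20085.92
r = 99.46 / √(1.13 × 20085.92) = 99.46 / 150.6555 ≈ 0.660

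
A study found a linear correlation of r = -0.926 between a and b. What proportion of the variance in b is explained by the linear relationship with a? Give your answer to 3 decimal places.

0.857

r² = (-0.926)² = 0.857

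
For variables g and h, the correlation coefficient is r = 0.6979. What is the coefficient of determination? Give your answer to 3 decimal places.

0.487

r² = (0.6979)² = 0.487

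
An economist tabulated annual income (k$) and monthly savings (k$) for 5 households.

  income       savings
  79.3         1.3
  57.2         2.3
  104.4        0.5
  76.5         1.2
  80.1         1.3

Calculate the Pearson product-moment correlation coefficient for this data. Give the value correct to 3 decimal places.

-0.973

n = 5, Σx = 397.5, Σy = 6.6, Σx² = 32727.95, Σy² = 10.36, Σxy = 482.78
nΣxy − ΣxΣy = 2413.9 − 2623.5 = -209.6
nΣx² − (Σx)² = 163639.75 − 158006.25 = 5633.5; nΣy² − (Σy)² = 51.8 − 43.56 = 8.24
r = -209.6 / √(5633.5 × 8.24) = -209.6 / 215.4531 ≈ -0.973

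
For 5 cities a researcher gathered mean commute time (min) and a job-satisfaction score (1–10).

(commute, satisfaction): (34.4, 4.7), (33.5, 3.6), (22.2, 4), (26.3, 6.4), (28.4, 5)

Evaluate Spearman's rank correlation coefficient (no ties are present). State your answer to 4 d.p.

-0.2000

Rank commute: 5, 4, 1, 2, 3
Rank satisfaction: 3, 1, 2, 5, 4
d = rank(commute) − rank(satisfaction): 2, 3, -1, -3, -1; Σd² = 24
ρ = 1 − 6Σd² / [n(n²−1)] = 1 − 6×24 / (5×24) = 1 − 144/120 ≈ -0.2000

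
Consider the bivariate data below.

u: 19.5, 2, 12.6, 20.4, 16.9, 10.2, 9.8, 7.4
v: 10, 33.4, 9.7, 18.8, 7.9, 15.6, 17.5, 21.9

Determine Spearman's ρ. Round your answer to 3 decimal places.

Rank u: 7, 1, 5, 8, 6, 4, 3, 2
Rank v: 3, 8, 2, 6, 1, 4, 5, 7
d = rank(u) − rank(v): 4, -7, 3, 2, 5, 0, -2, -5; Σd² = 132
ρ = 1 − 6Σd² / [n(n²−1)] = 1 − 6×132 / (8×63) = 1 − 792/504 ≈ -0.571

-0.571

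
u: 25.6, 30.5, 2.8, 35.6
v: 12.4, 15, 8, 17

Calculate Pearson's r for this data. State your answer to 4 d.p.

n = 4, Σu = 94.5, Σv = 52.4, Σu² = 2860.81, Σv² = 731.76, Σuv = 1402.54
nΣuv − ΣuΣv = 5610.16 − 4951.8 = 658.36
nΣu² − (Σu)² = 11443.24 − 8930.25 = 2512.99; nΣv² − (Σv)² = 2927.04 − 2745.76 = 181.28
r = 658.36 / √(2512.99 × 181.28) = 658.36 / 674.9480 ≈ 0.9754

0.9754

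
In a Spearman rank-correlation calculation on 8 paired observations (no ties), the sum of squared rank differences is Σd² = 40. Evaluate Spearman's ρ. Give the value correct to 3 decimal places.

ρ = 1 − 6Σd² / [n(n²−1)] = 1 − 6×40 / (8×63)
  = 1 − 240/504 = 1 − 0.4762 ≈ 0.524

0.524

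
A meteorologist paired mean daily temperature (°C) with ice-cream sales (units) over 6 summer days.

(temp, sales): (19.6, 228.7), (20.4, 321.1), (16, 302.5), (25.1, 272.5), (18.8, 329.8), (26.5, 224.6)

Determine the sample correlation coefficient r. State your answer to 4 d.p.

-0.5614

n = 6, Σx = 126.4, Σy = 1679.2, Σx² = 2742.02, Σy² = 480384.6, Σxy = 34864.85
nΣxy − ΣxΣy = 209189.1 − 212250.88 = -3061.78
nΣx² − (Σx)² = 16452.12 − 15976.96 = 475.16; nΣy² − (Σy)² = 2882307.6 − 2819712.64 = 62594.96
r = -3061.78 / √(475.16 × 62594.96) = -3061.78 / 5453.6796 ≈ -0.5614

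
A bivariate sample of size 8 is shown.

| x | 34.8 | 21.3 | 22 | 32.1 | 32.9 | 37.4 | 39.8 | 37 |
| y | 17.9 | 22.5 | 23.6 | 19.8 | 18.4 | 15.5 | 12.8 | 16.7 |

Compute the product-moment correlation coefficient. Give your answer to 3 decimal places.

n = 8, Σx = 257.3, Σy = 147.2, Σx² = 8613.35, Σy² = 2797.2, Σxy = 4569.35
nΣxy − ΣxΣy = 36554.8 − 37874.56 = -1319.76
nΣx² − (Σx)² = 68906.8 − 66203.29 = 2703.51; nΣy² − (Σy)² = 22377.6 − 21667.84 = 709.76
r = -1319.76 / √(2703.51 × 709.76) = -1319.76 / 1385.2232 ≈ -0.953

-0.953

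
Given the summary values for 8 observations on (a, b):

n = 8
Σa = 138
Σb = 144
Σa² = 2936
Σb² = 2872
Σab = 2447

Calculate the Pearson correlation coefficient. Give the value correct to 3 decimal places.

r = (nΣab − ΣaΣb) / √[(nΣa² − (Σa)²)(nΣb² − (Σb)²)]
Numerator: 8×2447 − 138×144 = -296
Denominator: √[(23488 − 19044)(22976 − 20736)] = √[4444 × 2240] = 3155.0848
r = -296 / 3155.0848 ≈ -0.094

-0.094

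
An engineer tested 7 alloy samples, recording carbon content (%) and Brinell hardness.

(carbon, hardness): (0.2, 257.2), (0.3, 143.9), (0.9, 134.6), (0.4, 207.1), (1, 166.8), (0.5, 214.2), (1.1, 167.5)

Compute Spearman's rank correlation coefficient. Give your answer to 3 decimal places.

Rank carbon: 1, 2, 5, 3, 6, 4, 7
Rank hardness: 7, 2, 1, 5, 3, 6, 4
d = rank(carbon) − rank(hardness): -6, 0, 4, -2, 3, -2, 3; Σd² = 78
ρ = 1 − 6Σd² / [n(n²−1)] = 1 − 6×78 / (7×48) = 1 − 468/336 ≈ -0.393

-0.393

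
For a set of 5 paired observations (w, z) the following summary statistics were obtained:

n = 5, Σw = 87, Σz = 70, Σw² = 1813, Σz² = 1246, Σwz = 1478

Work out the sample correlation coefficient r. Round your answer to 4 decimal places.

r = (nΣwz − ΣwΣz) / √[(nΣw² − (Σw)²)(nΣz² − (Σz)²)]
Numerator: 5×1478 − 87×70 = 1300
Denominator: √[(9065 − 7569)(6230 − 4900)] = √[1496 × 1330] = 1410.5602
r = 1300 / 1410.5602 ≈ 0.9216

0.9216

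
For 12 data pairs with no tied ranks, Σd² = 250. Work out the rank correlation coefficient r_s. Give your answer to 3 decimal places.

ρ = 1 − 6Σd² / [n(n²−1)] = 1 − 6×250 / (12×143)
  = 1 − 1500/1716 = 1 − 0.8741 ≈ 0.126

0.126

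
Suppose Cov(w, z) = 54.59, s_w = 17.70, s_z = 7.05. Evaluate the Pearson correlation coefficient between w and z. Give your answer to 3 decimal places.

r = Cov(w,z) / (s_w · s_z) = 54.59 / (17.70 × 7.05)
  = 54.59 / 124.7850 ≈ 0.437

0.437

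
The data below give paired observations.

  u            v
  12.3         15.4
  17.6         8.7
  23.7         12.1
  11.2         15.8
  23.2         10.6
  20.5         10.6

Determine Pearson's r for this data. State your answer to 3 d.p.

n = 6, Σu = 108.5, Σv = 73.2, Σu² = 2106.67, Σv² = 933.62, Σuv = 1269.49
nΣuv − ΣuΣv = 7616.94 − 7942.2 = -325.26
nΣu² − (Σu)² = 12640.02 − 11772.25 = 867.77; nΣv² − (Σv)² = 5601.72 − 5358.24 = 243.48
r = -325.26 / √(867.77 × 243.48) = -325.26 / 459.6571 ≈ -0.708

-0.708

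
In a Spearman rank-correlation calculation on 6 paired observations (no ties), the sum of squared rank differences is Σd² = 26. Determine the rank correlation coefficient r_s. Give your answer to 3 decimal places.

ρ = 1 − 6Σd² / [n(n²−1)] = 1 − 6×26 / (6×35)
  = 1 − 156/210 = 1 − 0.7429 ≈ 0.257

0.257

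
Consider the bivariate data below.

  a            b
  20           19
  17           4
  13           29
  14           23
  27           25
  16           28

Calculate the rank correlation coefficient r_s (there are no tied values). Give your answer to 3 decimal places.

-0.486

Rank a: 5, 4, 1, 2, 6, 3
Rank b: 2, 1, 6, 3, 4, 5
d = rank(a) − rank(b): 3, 3, -5, -1, 2, -2; Σd² = 52
ρ = 1 − 6Σd² / [n(n²−1)] = 1 − 6×52 / (6×35) = 1 − 312/210 ≈ -0.486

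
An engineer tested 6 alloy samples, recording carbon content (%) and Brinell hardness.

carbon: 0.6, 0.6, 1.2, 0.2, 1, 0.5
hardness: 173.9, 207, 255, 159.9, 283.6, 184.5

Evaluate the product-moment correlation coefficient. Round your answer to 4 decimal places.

0.8956

n = 6, Σx = 4.1, Σy = 1263.9, Σx² = 3.45, Σy² = 278152.43, Σxy = 942.37
nΣxy − ΣxΣy = 5654.22 − 5181.99 = 472.23
nΣx² − (Σx)² = 20.7 − 16.81 = 3.89; nΣy² − (Σy)² = 1668914.58 − 1597443.21 = 71471.37
r = 472.23 / √(3.89 × 71471.37) = 472.23 / 527.2795 ≈ 0.8956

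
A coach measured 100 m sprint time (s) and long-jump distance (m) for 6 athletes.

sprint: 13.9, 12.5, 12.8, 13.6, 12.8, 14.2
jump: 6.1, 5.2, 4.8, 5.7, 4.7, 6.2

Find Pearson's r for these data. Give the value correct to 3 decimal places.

0.910

n = 6, Σx = 79.8, Σy = 32.7, Σx² = 1063.74, Σy² = 180.31, Σxy = 436.95
nΣxy − ΣxΣy = 2621.7 − 2609.46 = 12.24
nΣx² − (Σx)² = 6382.44 − 6368.04 = 14.4; nΣy² − (Σy)² = 1081.86 − 1069.29 = 12.57
r = 12.24 / √(14.4 × 12.57) = 12.24 / 13.4539 ≈ 0.910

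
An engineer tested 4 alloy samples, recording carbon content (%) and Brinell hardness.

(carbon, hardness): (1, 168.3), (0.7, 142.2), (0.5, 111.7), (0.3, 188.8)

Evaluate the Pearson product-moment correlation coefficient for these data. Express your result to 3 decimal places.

-0.052

n = 4, Σx = 2.5, Σy = 611, Σx² = 1.83, Σy² = 96668.06, Σxy = 380.33
nΣxy − ΣxΣy = 1521.32 − 1527.5 = -6.18
nΣx² − (Σx)² = 7.32 − 6.25 = 1.07; nΣy² − (Σy)² = 386672.24 − 373321 = 13351.24
r = -6.18 / √(1.07 × 13351.24) = -6.18 / 119.5233 ≈ -0.052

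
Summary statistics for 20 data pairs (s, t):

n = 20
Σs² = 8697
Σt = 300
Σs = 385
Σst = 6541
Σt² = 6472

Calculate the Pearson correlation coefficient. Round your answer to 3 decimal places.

r = (nΣst − ΣsΣt) / √[(nΣs² − (Σs)²)(nΣt² − (Σt)²)]
Numerator: 20×6541 − 385×300 = 15320
Denominator: √[(173940 − 148225)(129440 − 90000)] = √[25715 × 39440] = 31846.5006
r = 15320 / 31846.5006 ≈ 0.481

0.481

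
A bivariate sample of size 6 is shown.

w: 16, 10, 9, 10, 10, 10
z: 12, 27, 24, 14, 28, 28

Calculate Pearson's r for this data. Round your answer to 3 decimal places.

n = 6, Σw = 65, Σz = 133, Σw² = 737, Σz² = 3213, Σwz = 1378
nΣwz − ΣwΣz = 8268 − 8645 = -377
nΣw² − (Σw)² = 4422 − 4225 = 197; nΣz² − (Σz)² = 19278 − 17689 = 1589
r = -377 / √(197 × 1589) = -377 / 559.4935 ≈ -0.674

-0.674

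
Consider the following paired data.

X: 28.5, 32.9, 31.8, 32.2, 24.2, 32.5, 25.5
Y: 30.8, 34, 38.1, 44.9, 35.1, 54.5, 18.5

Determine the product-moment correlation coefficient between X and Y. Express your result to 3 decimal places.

n = 7, ΣX = 207.6, ΣY = 255.9, ΣX² = 6234.88, ΣY² = 10116.77, ΣXY = 7746.18
nΣXY − ΣXΣY = 54223.26 − 53124.84 = 1098.42
nΣX² − (ΣX)² = 43644.16 − 43097.76 = 546.4; nΣY² − (ΣY)² = 70817.39 − 65484.81 = 5332.58
r = 1098.42 / √(546.4 × 5332.58) = 1098.42 / 1706.9627 ≈ 0.643

0.643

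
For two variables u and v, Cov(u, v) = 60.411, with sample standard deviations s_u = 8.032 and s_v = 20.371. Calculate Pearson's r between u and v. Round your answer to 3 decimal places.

0.369

r = Cov(u,v) / (s_u · s_v) = 60.411 / (8.032 × 20.371)
  = 60.411 / 163.6199 ≈ 0.369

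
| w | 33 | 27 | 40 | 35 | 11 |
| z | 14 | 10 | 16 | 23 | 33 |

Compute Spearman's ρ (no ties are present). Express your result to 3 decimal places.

Rank w: 3, 2, 5, 4, 1
Rank z: 2, 1, 3, 4, 5
d = rank(w) − rank(z): 1, 1, 2, 0, -4; Σd² = 22
ρ = 1 − 6Σd² / [n(n²−1)] = 1 − 6×22 / (5×24) = 1 − 132/120 ≈ -0.100

-0.100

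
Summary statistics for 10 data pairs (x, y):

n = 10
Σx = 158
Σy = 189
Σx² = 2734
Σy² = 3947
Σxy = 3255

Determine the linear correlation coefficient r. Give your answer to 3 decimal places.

r = (nΣxy − ΣxΣy) / √[(nΣx² − (Σx)²)(nΣy² − (Σy)²)]
Numerator: 10×3255 − 158×189 = 2688
Denominator: √[(27340 − 24964)(39470 − 35721)] = √[2376 × 3749] = 2984.5643
r = 2688 / 2984.5643 ≈ 0.901

0.901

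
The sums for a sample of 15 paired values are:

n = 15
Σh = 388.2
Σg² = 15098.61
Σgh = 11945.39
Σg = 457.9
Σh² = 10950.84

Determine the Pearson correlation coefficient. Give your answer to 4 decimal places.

r = (nΣgh − ΣgΣh) / √[(nΣg² − (Σg)²)(nΣh² − (Σh)²)]
Numerator: 15×11945.39 − 457.9×388.2 = 1424.07
Denominator: √[(226479.15 − 209672.41)(164262.6 − 150699.24)] = √[16806.74 × 13563.36] = 15098.2073
r = 1424.07 / 15098.2073 ≈ 0.0943

0.0943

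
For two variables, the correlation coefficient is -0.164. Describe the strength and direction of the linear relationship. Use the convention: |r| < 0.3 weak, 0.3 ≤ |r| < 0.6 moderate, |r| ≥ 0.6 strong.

weak negative

r = -0.164 < 0 so the relationship is negative.
|r| = 0.164, which falls in the weak range.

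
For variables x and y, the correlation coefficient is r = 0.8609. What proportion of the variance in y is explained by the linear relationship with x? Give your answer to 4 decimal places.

r² = (0.8609)² = 0.7411

0.7411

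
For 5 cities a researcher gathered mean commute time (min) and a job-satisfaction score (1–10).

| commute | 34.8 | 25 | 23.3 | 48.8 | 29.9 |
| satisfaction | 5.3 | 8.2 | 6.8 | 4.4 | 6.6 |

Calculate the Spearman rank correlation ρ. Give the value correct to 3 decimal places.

Rank commute: 4, 2, 1, 5, 3
Rank satisfaction: 2, 5, 4, 1, 3
d = rank(commute) − rank(satisfaction): 2, -3, -3, 4, 0; Σd² = 38
ρ = 1 − 6Σd² / [n(n²−1)] = 1 − 6×38 / (5×24) = 1 − 228/120 ≈ -0.900

-0.900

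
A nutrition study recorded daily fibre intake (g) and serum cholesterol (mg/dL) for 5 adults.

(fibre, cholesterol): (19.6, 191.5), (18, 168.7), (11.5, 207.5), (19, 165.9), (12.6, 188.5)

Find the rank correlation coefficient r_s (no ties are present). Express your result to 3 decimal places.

-0.400

Rank fibre: 5, 3, 1, 4, 2
Rank cholesterol: 4, 2, 5, 1, 3
d = rank(fibre) − rank(cholesterol): 1, 1, -4, 3, -1; Σd² = 28
ρ = 1 − 6Σd² / [n(n²−1)] = 1 − 6×28 / (5×24) = 1 − 168/120 ≈ -0.400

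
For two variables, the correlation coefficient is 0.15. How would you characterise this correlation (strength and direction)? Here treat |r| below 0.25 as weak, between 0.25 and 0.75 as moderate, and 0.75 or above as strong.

r = 0.15 > 0 so the relationship is positive.
|r| = 0.15, which falls in the weak range.

weak positive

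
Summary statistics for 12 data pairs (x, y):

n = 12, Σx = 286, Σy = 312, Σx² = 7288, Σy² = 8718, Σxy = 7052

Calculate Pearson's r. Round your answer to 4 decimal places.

-0.7183

r = (nΣxy − ΣxΣy) / √[(nΣx² − (Σx)²)(nΣy² − (Σy)²)]
Numerator: 12×7052 − 286×312 = -4608
Denominator: √[(87456 − 81796)(104616 − 97344)] = √[5660 × 7272] = 6415.5686
r = -4608 / 6415.5686 ≈ -0.7183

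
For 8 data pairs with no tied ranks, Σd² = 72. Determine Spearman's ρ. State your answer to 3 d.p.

0.143

ρ = 1 − 6Σd² / [n(n²−1)] = 1 − 6×72 / (8×63)
  = 1 − 432/504 = 1 − 0.8571 ≈ 0.143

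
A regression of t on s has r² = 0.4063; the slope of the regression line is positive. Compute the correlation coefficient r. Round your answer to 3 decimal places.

0.637

|r| = √0.4063 = 0.637
The association is positive, so r = 0.637.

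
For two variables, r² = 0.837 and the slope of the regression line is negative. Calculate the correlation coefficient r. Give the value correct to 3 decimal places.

|r| = √0.837 = 0.915
The association is negative, so r = −0.915.

-0.915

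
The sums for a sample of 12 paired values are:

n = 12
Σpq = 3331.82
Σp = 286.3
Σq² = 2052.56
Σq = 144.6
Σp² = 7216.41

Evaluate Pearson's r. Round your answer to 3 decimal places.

r = (nΣpq − ΣpΣq) / √[(nΣp² − (Σp)²)(nΣq² − (Σq)²)]
Numerator: 12×3331.82 − 286.3×144.6 = -1417.14
Denominator: √[(86596.92 − 81967.69)(24630.72 − 20909.16)] = √[4629.23 × 3721.56] = 4150.6574
r = -1417.14 / 4150.6574 ≈ -0.341

-0.341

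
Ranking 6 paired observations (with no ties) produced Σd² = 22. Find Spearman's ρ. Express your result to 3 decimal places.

ρ = 1 − 6Σd² / [n(n²−1)] = 1 − 6×22 / (6×35)
  = 1 − 132/210 = 1 − 0.6286 ≈ 0.371

0.371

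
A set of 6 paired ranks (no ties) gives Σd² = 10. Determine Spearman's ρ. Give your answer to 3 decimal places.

ρ = 1 − 6Σd² / [n(n²−1)] = 1 − 6×10 / (6×35)
  = 1 − 60/210 = 1 − 0.2857 ≈ 0.714

0.714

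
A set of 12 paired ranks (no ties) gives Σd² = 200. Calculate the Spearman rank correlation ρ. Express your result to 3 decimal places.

ρ = 1 − 6Σd² / [n(n²−1)] = 1 − 6×200 / (12×143)
  = 1 − 1200/1716 = 1 − 0.6993 ≈ 0.301

0.301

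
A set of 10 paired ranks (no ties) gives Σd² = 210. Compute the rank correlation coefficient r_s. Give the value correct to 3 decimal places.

-0.273

ρ = 1 − 6Σd² / [n(n²−1)] = 1 − 6×210 / (10×99)
  = 1 − 1260/990 = 1 − 1.2727 ≈ -0.273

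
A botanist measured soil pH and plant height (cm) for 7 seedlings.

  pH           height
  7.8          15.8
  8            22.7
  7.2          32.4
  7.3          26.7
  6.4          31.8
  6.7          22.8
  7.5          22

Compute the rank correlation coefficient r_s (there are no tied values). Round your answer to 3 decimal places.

-0.714

Rank pH: 6, 7, 3, 4, 1, 2, 5
Rank height: 1, 3, 7, 5, 6, 4, 2
d = rank(pH) − rank(height): 5, 4, -4, -1, -5, -2, 3; Σd² = 96
ρ = 1 − 6Σd² / [n(n²−1)] = 1 − 6×96 / (7×48) = 1 − 576/336 ≈ -0.714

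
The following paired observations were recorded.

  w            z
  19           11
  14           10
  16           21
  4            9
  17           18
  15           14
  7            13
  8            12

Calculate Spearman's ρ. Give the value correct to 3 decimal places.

0.476

Rank w: 8, 4, 6, 1, 7, 5, 2, 3
Rank z: 3, 2, 8, 1, 7, 6, 5, 4
d = rank(w) − rank(z): 5, 2, -2, 0, 0, -1, -3, -1; Σd² = 44
ρ = 1 − 6Σd² / [n(n²−1)] = 1 − 6×44 / (8×63) = 1 − 264/504 ≈ 0.476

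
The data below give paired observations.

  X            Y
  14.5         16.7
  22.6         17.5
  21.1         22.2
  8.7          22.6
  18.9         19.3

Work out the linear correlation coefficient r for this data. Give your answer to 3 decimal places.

-0.321

n = 5, ΣX = 85.8, ΣY = 98.3, ΣX² = 1599.12, ΣY² = 1961.23, ΣXY = 1667.46
nΣXY − ΣXΣY = 8337.3 − 8434.14 = -96.84
nΣX² − (ΣX)² = 7995.6 − 7361.64 = 633.96; nΣY² − (ΣY)² = 9806.15 − 9662.89 = 143.26
r = -96.84 / √(633.96 × 143.26) = -96.84 / 301.3654 ≈ -0.321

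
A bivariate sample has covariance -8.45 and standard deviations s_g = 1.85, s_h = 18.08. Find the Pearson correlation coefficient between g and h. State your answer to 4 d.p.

r = Cov(g,h) / (s_g · s_h) = -8.45 / (1.85 × 18.08)
  = -8.45 / 33.4480 ≈ -0.2526

-0.2526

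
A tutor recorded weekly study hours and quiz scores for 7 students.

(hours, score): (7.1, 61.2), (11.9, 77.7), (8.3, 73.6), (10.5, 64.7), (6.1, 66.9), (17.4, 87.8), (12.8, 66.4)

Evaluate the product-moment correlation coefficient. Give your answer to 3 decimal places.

0.748

n = 7, Σx = 74.1, Σy = 498.3, Σx² = 874.97, Σy² = 35979.19, Σxy = 5435.11
nΣxy − ΣxΣy = 38045.77 − 36924.03 = 1121.74
nΣx² − (Σx)² = 6124.79 − 5490.81 = 633.98; nΣy² − (Σy)² = 251854.33 − 248302.89 = 3551.44
r = 1121.74 / √(633.98 × 3551.44) = 1121.74 / 1500.5139 ≈ 0.748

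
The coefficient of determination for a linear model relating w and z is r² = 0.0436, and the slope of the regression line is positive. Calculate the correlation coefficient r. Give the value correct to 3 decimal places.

|r| = √0.0436 = 0.209
The association is positive, so r = 0.209.

0.209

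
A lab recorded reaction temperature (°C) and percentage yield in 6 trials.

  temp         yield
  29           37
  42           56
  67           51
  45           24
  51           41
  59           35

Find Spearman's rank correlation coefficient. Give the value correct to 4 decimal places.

0.0286

Rank temp: 1, 2, 6, 3, 4, 5
Rank yield: 3, 6, 5, 1, 4, 2
d = rank(temp) − rank(yield): -2, -4, 1, 2, 0, 3; Σd² = 34
ρ = 1 − 6Σd² / [n(n²−1)] = 1 − 6×34 / (6×35) = 1 − 204/210 ≈ 0.0286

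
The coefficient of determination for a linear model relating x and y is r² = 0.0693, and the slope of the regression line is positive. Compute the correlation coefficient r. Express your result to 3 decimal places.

0.263

|r| = √0.0693 = 0.263
The association is positive, so r = 0.263.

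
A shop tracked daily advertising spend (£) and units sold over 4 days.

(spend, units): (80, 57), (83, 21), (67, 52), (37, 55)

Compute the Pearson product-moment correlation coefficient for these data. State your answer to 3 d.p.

-0.493

n = 4, Σx = 267, Σy = 185, Σx² = 19147, Σy² = 9419, Σxy = 11822
nΣxy − ΣxΣy = 47288 − 49395 = -2107
nΣx² − (Σx)² = 76588 − 71289 = 5299; nΣy² − (Σy)² = 37676 − 34225 = 3451
r = -2107 / √(5299 × 3451) = -2107 / 4276.3125 ≈ -0.493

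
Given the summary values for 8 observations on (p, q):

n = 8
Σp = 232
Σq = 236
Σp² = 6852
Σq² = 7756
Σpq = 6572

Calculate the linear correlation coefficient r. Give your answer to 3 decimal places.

r = (nΣpq − ΣpΣq) / √[(nΣp² − (Σp)²)(nΣq² − (Σq)²)]
Numerator: 8×6572 − 232×236 = -2176
Denominator: √[(54816 − 53824)(62048 − 55696)] = √[992 × 6352] = 2510.2159
r = -2176 / 2510.2159 ≈ -0.867

-0.867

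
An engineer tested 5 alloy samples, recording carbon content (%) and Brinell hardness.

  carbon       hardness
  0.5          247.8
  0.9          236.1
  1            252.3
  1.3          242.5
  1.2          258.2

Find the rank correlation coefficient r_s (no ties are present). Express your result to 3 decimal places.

0.200

Rank carbon: 1, 2, 3, 5, 4
Rank hardness: 3, 1, 4, 2, 5
d = rank(carbon) − rank(hardness): -2, 1, -1, 3, -1; Σd² = 16
ρ = 1 − 6Σd² / [n(n²−1)] = 1 − 6×16 / (5×24) = 1 − 96/120 ≈ 0.200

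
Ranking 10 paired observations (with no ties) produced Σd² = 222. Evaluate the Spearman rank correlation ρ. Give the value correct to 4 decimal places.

ρ = 1 − 6Σd² / [n(n²−1)] = 1 − 6×222 / (10×99)
  = 1 − 1332/990 = 1 − 1.34545 ≈ -0.3455

-0.3455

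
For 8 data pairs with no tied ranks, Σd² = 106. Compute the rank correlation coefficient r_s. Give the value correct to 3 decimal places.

-0.262

ρ = 1 − 6Σd² / [n(n²−1)] = 1 − 6×106 / (8×63)
  = 1 − 636/504 = 1 − 1.2619 ≈ -0.262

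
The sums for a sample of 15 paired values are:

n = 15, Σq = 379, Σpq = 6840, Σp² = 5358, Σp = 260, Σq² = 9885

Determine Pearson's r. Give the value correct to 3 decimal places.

r = (nΣpq − ΣpΣq) / √[(nΣp² − (Σp)²)(nΣq² − (Σq)²)]
Numerator: 15×6840 − 260×379 = 4060
Denominator: √[(80370 − 67600)(148275 − 143641)] = √[12770 × 4634] = 7692.6055
r = 4060 / 7692.6055 ≈ 0.528

0.528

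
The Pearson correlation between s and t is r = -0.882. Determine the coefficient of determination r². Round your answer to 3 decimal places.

0.778

r² = (-0.882)² = 0.778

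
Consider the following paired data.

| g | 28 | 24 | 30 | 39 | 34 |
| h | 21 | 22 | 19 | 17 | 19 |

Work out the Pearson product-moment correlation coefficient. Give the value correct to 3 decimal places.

n = 5, Σg = 155, Σh = 98, Σg² = 4937, Σh² = 1936, Σgh = 2995
nΣgh − ΣgΣh = 14975 − 15190 = -215
nΣg² − (Σg)² = 24685 − 24025 = 660; nΣh² − (Σh)² = 9680 − 9604 = 76
r = -215 / √(660 × 76) = -215 / 223.9643 ≈ -0.960

-0.960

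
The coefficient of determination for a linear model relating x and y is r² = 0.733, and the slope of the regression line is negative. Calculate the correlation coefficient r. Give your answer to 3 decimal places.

|r| = √0.733 = 0.856
The association is negative, so r = −0.856.

-0.856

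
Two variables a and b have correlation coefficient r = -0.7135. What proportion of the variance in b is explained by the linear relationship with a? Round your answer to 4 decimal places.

r² = (-0.7135)² = 0.5091

0.5091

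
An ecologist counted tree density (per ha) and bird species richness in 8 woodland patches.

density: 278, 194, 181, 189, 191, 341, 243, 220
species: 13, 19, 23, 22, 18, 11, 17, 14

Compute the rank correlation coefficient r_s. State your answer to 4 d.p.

-0.9524

Rank density: 7, 4, 1, 2, 3, 8, 6, 5
Rank species: 2, 6, 8, 7, 5, 1, 4, 3
d = rank(density) − rank(species): 5, -2, -7, -5, -2, 7, 2, 2; Σd² = 164
ρ = 1 − 6Σd² / [n(n²−1)] = 1 − 6×164 / (8×63) = 1 − 984/504 ≈ -0.9524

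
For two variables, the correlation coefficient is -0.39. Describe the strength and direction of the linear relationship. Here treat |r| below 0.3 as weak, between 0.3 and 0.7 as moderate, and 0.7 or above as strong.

r = -0.39 < 0 so the relationship is negative.
|r| = 0.39, which falls in the moderate range.

moderate negative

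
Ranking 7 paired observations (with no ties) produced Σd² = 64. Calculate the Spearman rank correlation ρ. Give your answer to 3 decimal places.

-0.143

ρ = 1 − 6Σd² / [n(n²−1)] = 1 − 6×64 / (7×48)
  = 1 − 384/336 = 1 − 1.1429 ≈ -0.143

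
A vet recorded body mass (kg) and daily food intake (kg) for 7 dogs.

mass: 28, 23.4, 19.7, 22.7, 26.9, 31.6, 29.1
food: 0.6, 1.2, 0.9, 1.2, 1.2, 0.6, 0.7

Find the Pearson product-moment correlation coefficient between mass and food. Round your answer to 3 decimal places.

n = 7, Σx = 181.4, Σy = 6.4, Σx² = 4803.92, Σy² = 6.34, Σxy = 161.46
nΣxy − ΣxΣy = 1130.22 − 1160.96 = -30.74
nΣx² − (Σx)² = 33627.44 − 32905.96 = 721.48; nΣy² − (Σy)² = 44.38 − 40.96 = 3.42
r = -30.74 / √(721.48 × 3.42) = -30.74 / 49.6736 ≈ -0.619

-0.619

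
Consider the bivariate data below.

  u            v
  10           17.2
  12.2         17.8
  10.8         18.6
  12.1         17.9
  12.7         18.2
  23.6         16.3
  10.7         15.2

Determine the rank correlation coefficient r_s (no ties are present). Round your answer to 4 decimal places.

0.1429

Rank u: 1, 5, 3, 4, 6, 7, 2
Rank v: 3, 4, 7, 5, 6, 2, 1
d = rank(u) − rank(v): -2, 1, -4, -1, 0, 5, 1; Σd² = 48
ρ = 1 − 6Σd² / [n(n²−1)] = 1 − 6×48 / (7×48) = 1 − 288/336 ≈ 0.1429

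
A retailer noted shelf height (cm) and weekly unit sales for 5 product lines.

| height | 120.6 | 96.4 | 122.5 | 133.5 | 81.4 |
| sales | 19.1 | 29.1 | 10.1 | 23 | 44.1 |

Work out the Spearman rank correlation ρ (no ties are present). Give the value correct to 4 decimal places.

Rank height: 3, 2, 4, 5, 1
Rank sales: 2, 4, 1, 3, 5
d = rank(height) − rank(sales): 1, -2, 3, 2, -4; Σd² = 34
ρ = 1 − 6Σd² / [n(n²−1)] = 1 − 6×34 / (5×24) = 1 − 204/120 ≈ -0.7000

-0.7000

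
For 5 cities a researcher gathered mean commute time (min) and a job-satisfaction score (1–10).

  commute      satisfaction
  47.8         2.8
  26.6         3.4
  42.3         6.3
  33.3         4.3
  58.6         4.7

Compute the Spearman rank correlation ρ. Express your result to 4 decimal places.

0.2000

Rank commute: 4, 1, 3, 2, 5
Rank satisfaction: 1, 2, 5, 3, 4
d = rank(commute) − rank(satisfaction): 3, -1, -2, -1, 1; Σd² = 16
ρ = 1 − 6Σd² / [n(n²−1)] = 1 − 6×16 / (5×24) = 1 − 96/120 ≈ 0.2000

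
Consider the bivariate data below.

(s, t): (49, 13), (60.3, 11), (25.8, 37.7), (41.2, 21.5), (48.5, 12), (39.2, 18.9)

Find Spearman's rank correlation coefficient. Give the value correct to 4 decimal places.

-0.8857

Rank s: 5, 6, 1, 3, 4, 2
Rank t: 3, 1, 6, 5, 2, 4
d = rank(s) − rank(t): 2, 5, -5, -2, 2, -2; Σd² = 66
ρ = 1 − 6Σd² / [n(n²−1)] = 1 − 6×66 / (6×35) = 1 − 396/210 ≈ -0.8857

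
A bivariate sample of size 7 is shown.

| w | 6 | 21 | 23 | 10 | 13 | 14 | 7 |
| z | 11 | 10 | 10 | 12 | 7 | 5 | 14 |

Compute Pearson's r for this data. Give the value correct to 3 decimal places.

-0.350

n = 7, Σw = 94, Σz = 69, Σw² = 1520, Σz² = 735, Σwz = 885
nΣwz − ΣwΣz = 6195 − 6486 = -291
nΣw² − (Σw)² = 10640 − 8836 = 1804; nΣz² − (Σz)² = 5145 − 4761 = 384
r = -291 / √(1804 × 384) = -291 / 832.3076 ≈ -0.350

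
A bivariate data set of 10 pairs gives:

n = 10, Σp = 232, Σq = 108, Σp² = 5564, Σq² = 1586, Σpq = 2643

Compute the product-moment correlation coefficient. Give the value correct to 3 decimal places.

0.498

r = (nΣpq − ΣpΣq) / √[(nΣp² − (Σp)²)(nΣq² − (Σq)²)]
Numerator: 10×2643 − 232×108 = 1374
Denominator: √[(55640 − 53824)(15860 − 11664)] = √[1816 × 4196] = 2760.4232
r = 1374 / 2760.4232 ≈ 0.498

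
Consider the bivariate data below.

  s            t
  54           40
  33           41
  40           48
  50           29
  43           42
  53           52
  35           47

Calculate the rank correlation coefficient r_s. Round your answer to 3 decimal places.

Rank s: 7, 1, 3, 5, 4, 6, 2
Rank t: 2, 3, 6, 1, 4, 7, 5
d = rank(s) − rank(t): 5, -2, -3, 4, 0, -1, -3; Σd² = 64
ρ = 1 − 6Σd² / [n(n²−1)] = 1 − 6×64 / (7×48) = 1 − 384/336 ≈ -0.143

-0.143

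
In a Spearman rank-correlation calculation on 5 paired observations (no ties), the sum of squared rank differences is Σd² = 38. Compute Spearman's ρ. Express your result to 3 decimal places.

ρ = 1 − 6Σd² / [n(n²−1)] = 1 − 6×38 / (5×24)
  = 1 − 228/120 = 1 − 1.9000 ≈ -0.900

-0.900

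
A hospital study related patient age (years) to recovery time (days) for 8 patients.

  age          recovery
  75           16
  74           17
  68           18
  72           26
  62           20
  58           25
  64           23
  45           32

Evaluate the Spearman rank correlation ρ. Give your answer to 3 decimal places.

-0.738

Rank age: 8, 7, 5, 6, 3, 2, 4, 1
Rank recovery: 1, 2, 3, 7, 4, 6, 5, 8
d = rank(age) − rank(recovery): 7, 5, 2, -1, -1, -4, -1, -7; Σd² = 146
ρ = 1 − 6Σd² / [n(n²−1)] = 1 − 6×146 / (8×63) = 1 − 876/504 ≈ -0.738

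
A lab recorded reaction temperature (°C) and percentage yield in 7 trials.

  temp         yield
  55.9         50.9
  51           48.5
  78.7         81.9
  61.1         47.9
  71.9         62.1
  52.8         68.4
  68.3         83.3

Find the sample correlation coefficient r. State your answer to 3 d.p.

n = 7, Σx = 439.7, Σy = 443, Σx² = 28275.05, Σy² = 29418.94, Σxy = 28456.93
nΣxy − ΣxΣy = 199198.51 − 194787.1 = 4411.41
nΣx² − (Σx)² = 197925.35 − 193336.09 = 4589.26; nΣy² − (Σy)² = 205932.58 − 196249 = 9683.58
r = 4411.41 / √(4589.26 × 9683.58) = 4411.41 / 6666.3683 ≈ 0.662

0.662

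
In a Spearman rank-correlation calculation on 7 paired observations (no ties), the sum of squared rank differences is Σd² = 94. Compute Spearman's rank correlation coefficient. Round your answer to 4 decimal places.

-0.6786

ρ = 1 − 6Σd² / [n(n²−1)] = 1 − 6×94 / (7×48)
  = 1 − 564/336 = 1 − 1.67857 ≈ -0.6786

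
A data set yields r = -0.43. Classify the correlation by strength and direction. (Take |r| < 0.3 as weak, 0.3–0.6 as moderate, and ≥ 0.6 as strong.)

moderate negative

r = -0.43 < 0 so the relationship is negative.
|r| = 0.43, which falls in the moderate range.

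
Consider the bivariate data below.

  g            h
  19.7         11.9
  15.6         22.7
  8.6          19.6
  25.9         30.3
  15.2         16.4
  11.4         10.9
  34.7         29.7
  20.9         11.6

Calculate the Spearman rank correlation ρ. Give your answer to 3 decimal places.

Rank g: 5, 4, 1, 7, 3, 2, 8, 6
Rank h: 3, 6, 5, 8, 4, 1, 7, 2
d = rank(g) − rank(h): 2, -2, -4, -1, -1, 1, 1, 4; Σd² = 44
ρ = 1 − 6Σd² / [n(n²−1)] = 1 − 6×44 / (8×63) = 1 − 264/504 ≈ 0.476

0.476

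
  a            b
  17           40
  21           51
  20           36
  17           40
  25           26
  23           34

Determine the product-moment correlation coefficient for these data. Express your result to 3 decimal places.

-0.532

n = 6, Σa = 123, Σb = 227, Σa² = 2573, Σb² = 8929, Σab = 4583
nΣab − ΣaΣb = 27498 − 27921 = -423
nΣa² − (Σa)² = 15438 − 15129 = 309; nΣb² − (Σb)² = 53574 − 51529 = 2045
r = -423 / √(309 × 2045) = -423 / 794.9245 ≈ -0.532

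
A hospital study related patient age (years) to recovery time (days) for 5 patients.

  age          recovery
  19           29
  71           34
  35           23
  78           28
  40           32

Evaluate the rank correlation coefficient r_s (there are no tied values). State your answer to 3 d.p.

Rank age: 1, 4, 2, 5, 3
Rank recovery: 3, 5, 1, 2, 4
d = rank(age) − rank(recovery): -2, -1, 1, 3, -1; Σd² = 16
ρ = 1 − 6Σd² / [n(n²−1)] = 1 − 6×16 / (5×24) = 1 − 96/120 ≈ 0.200

0.200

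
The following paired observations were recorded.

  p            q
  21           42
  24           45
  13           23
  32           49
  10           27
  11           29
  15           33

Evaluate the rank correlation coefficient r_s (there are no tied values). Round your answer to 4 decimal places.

0.8929

Rank p: 5, 6, 3, 7, 1, 2, 4
Rank q: 5, 6, 1, 7, 2, 3, 4
d = rank(p) − rank(q): 0, 0, 2, 0, -1, -1, 0; Σd² = 6
ρ = 1 − 6Σd² / [n(n²−1)] = 1 − 6×6 / (7×48) = 1 − 36/336 ≈ 0.8929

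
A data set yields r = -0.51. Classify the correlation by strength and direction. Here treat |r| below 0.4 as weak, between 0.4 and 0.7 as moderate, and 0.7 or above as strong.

r = -0.51 < 0 so the relationship is negative.
|r| = 0.51, which falls in the moderate range.

moderate negative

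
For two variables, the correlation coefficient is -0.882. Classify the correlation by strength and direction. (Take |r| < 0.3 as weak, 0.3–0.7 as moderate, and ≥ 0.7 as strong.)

strong negative

r = -0.882 < 0 so the relationship is negative.
|r| = 0.882, which falls in the strong range.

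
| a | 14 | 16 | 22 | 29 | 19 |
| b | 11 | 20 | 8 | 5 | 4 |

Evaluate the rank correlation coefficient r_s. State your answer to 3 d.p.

-0.600

Rank a: 1, 2, 4, 5, 3
Rank b: 4, 5, 3, 2, 1
d = rank(a) − rank(b): -3, -3, 1, 3, 2; Σd² = 32
ρ = 1 − 6Σd² / [n(n²−1)] = 1 − 6×32 / (5×24) = 1 − 192/120 ≈ -0.600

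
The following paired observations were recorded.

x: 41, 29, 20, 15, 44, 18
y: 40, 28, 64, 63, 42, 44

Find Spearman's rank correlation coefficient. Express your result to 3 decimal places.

Rank x: 5, 4, 3, 1, 6, 2
Rank y: 2, 1, 6, 5, 3, 4
d = rank(x) − rank(y): 3, 3, -3, -4, 3, -2; Σd² = 56
ρ = 1 − 6Σd² / [n(n²−1)] = 1 − 6×56 / (6×35) = 1 − 336/210 ≈ -0.600

-0.600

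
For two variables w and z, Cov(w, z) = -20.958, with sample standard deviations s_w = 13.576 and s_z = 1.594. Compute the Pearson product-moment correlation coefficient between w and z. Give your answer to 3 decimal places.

-0.968

r = Cov(w,z) / (s_w · s_z) = -20.958 / (13.576 × 1.594)
  = -20.958 / 21.6401 ≈ -0.968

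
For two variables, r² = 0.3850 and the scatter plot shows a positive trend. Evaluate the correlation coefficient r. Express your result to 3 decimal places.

|r| = √0.3850 = 0.620
The association is positive, so r = 0.620.

0.620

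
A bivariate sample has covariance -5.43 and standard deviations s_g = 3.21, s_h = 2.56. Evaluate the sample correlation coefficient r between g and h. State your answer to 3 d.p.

r = Cov(g,h) / (s_g · s_h) = -5.43 / (3.21 × 2.56)
  = -5.43 / 8.2176 ≈ -0.661

-0.661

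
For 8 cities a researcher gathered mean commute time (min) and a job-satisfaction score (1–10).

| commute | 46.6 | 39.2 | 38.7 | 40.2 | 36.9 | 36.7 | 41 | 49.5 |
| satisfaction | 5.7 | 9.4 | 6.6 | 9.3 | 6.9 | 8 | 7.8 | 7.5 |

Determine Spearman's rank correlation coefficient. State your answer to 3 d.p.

Rank commute: 7, 4, 3, 5, 2, 1, 6, 8
Rank satisfaction: 1, 8, 2, 7, 3, 6, 5, 4
d = rank(commute) − rank(satisfaction): 6, -4, 1, -2, -1, -5, 1, 4; Σd² = 100
ρ = 1 − 6Σd² / [n(n²−1)] = 1 − 6×100 / (8×63) = 1 − 600/504 ≈ -0.190

-0.190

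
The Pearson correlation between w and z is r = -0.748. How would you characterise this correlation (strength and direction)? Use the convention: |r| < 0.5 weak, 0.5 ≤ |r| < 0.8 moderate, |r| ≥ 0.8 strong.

moderate negative

r = -0.748 < 0 so the relationship is negative.
|r| = 0.748, which falls in the moderate range.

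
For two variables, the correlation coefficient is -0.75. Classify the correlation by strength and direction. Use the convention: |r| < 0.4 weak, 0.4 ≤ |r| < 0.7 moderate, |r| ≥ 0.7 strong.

r = -0.75 < 0 so the relationship is negative.
|r| = 0.75, which falls in the strong range.

strong negative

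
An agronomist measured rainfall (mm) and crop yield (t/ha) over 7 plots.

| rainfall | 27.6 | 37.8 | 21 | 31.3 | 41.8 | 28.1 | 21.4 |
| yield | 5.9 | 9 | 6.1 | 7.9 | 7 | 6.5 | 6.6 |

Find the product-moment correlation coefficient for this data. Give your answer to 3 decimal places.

n = 7, Σx = 209, Σy = 49, Σx² = 6606.1, Σy² = 350.24, Σxy = 1494.9
nΣxy − ΣxΣy = 10464.3 − 10241 = 223.3
nΣx² − (Σx)² = 46242.7 − 43681 = 2561.7; nΣy² − (Σy)² = 2451.68 − 2401 = 50.68
r = 223.3 / √(2561.7 × 50.68) = 223.3 / 360.3151 ≈ 0.620

0.620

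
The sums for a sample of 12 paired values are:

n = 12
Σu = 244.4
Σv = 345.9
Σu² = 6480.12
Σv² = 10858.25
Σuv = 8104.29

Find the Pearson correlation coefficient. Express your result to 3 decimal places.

r = (nΣuv − ΣuΣv) / √[(nΣu² − (Σu)²)(nΣv² − (Σv)²)]
Numerator: 12×8104.29 − 244.4×345.9 = 12713.52
Denominator: √[(77761.44 − 59731.36)(130299 − 119646.81)] = √[18030.08 × 10652.19] = 13858.5655
r = 12713.52 / 13858.5655 ≈ 0.917

0.917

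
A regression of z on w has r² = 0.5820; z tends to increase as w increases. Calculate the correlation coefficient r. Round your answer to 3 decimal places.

0.763

|r| = √0.5820 = 0.763
The association is positive, so r = 0.763.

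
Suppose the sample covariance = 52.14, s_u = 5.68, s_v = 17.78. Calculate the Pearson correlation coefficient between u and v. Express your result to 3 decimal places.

r = Cov(u,v) / (s_u · s_v) = 52.14 / (5.68 × 17.78)
  = 52.14 / 100.9904 ≈ 0.516

0.516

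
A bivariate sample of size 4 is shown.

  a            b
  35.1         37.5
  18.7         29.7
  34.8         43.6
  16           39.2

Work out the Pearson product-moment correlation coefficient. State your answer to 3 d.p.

0.526

n = 4, Σa = 104.6, Σb = 150, Σa² = 3048.74, Σb² = 5725.94, Σab = 4016.12
nΣab − ΣaΣb = 16064.48 − 15690 = 374.48
nΣa² − (Σa)² = 12194.96 − 10941.16 = 1253.8; nΣb² − (Σb)² = 22903.76 − 22500 = 403.76
r = 374.48 / √(1253.8 × 403.76) = 374.48 / 711.5014 ≈ 0.526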